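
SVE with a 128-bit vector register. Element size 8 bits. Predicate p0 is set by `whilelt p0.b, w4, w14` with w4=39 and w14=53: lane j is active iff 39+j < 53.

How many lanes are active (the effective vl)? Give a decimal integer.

vl = 14

128-bit reg / 8-bit elem → 16 lanes
p0[j] = (39+j < 53); true for j=0..13 → 14 lanes set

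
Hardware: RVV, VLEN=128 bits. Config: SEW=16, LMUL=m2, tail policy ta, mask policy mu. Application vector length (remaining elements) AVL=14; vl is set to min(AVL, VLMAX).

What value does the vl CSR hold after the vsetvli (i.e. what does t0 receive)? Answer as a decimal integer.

vl = 14

VLMAX = (128 × 2) / 16 = 16 lanes
vl ← min(14, 16) = 14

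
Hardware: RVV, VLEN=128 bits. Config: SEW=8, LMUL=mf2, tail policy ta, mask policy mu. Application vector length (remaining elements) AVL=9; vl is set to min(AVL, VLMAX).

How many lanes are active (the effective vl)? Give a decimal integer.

VLMAX = (128 × 1/2) / 8 = 8 lanes
vl = min(AVL, VLMAX) = min(9, 8) = 8

vl = 8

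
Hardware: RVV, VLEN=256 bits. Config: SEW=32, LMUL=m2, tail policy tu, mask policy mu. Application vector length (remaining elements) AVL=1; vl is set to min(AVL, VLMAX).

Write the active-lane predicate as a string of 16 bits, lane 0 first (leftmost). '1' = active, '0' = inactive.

predicate = 1000000000000000

VLMAX = VLEN×LMUL/SEW = 256×2/32 = 16
vl = min(AVL, VLMAX) = min(1, 16) = 1
bits (lane 0 leftmost): 1000000000000000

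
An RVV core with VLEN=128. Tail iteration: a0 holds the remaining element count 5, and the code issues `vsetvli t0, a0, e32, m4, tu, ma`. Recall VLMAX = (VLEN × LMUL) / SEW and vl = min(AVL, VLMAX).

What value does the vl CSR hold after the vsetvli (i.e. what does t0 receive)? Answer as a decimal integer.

lanes per group: 128·4/32 = 16
AVL=5 ≤ VLMAX=16, so vl = 5

vl = 5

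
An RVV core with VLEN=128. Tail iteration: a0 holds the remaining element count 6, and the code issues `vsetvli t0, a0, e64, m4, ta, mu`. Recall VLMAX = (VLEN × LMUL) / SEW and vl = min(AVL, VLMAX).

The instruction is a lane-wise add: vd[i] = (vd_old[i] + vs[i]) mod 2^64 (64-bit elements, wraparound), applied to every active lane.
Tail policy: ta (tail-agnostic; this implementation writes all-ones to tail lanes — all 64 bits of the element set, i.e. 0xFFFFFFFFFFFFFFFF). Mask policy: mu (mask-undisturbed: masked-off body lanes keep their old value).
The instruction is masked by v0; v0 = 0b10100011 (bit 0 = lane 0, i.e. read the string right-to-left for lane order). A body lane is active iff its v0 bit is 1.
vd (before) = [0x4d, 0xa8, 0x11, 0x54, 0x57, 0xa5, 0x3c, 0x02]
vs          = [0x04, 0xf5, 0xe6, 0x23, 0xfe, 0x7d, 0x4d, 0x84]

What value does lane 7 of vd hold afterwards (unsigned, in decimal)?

lanes per group: 128·4/64 = 8
AVL=6 ≤ VLMAX=8, so vl = 6
vd[0] add(0x4d,0x04) -> 0x51
vd[1] add(0xa8,0xf5) -> 0x19d
vd[2] mask-off/keep -> 0x11
vd[3] mask-off/keep -> 0x54
vd[4] mask-off/keep -> 0x57
vd[5] add(0xa5,0x7d) -> 0x122
vd[6] tail/ones -> 0xffffffffffffffff
vd[7] tail/ones -> 0xffffffffffffffff

vd[7] = 18446744073709551615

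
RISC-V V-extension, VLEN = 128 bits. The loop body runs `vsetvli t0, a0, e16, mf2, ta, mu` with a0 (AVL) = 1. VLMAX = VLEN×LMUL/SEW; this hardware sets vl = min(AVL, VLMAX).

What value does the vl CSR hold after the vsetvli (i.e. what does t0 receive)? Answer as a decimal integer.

VLMAX = VLEN×LMUL/SEW = 128×1/2/16 = 4
AVL=1 ≤ VLMAX=4, so vl = 1

vl = 1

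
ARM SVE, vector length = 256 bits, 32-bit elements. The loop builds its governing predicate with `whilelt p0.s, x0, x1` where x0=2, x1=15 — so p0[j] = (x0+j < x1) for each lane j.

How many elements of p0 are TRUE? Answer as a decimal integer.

lane count: 256 div 32 = 8
whilelt: lane j active iff 2+j < 15 → j < 13 → 8 active

vl = 8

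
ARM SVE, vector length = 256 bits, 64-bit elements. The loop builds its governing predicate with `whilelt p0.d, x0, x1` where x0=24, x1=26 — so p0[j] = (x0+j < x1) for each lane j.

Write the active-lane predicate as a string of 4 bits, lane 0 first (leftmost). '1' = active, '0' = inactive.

predicate = 1100

256-bit reg / 64-bit elem → 4 lanes
p0[j] = (24+j < 26); true for j=0..1 → 2 lanes set
bits (lane 0 leftmost): 1100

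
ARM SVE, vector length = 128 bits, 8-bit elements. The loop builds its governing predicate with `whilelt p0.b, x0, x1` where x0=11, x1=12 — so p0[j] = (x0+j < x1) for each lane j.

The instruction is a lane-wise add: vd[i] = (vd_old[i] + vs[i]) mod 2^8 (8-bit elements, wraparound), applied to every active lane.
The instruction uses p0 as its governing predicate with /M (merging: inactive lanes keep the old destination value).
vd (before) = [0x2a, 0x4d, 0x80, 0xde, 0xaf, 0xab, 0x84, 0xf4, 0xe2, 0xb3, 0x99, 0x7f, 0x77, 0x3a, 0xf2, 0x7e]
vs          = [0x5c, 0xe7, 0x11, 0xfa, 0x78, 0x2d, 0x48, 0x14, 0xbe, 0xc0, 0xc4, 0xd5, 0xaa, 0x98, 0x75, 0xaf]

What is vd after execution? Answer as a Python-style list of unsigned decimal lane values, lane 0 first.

128-bit reg / 8-bit elem → 16 lanes
whilelt: lane j active iff 11+j < 12 → j < 1 → 1 active
lane  0: add(0x2a,0x5c) ⇒ 0x86
lane  1: tail/keep ⇒ 0x4d
lane  2: tail/keep ⇒ 0x80
lane  3: tail/keep ⇒ 0xde
lane  4: tail/keep ⇒ 0xaf
lane  5: tail/keep ⇒ 0xab
lane  6: tail/keep ⇒ 0x84
lane  7: tail/keep ⇒ 0xf4
lane  8: tail/keep ⇒ 0xe2
lane  9: tail/keep ⇒ 0xb3
lane 10: tail/keep ⇒ 0x99
lane 11: tail/keep ⇒ 0x7f
lane 12: tail/keep ⇒ 0x77
lane 13: tail/keep ⇒ 0x3a
lane 14: tail/keep ⇒ 0xf2
lane 15: tail/keep ⇒ 0x7e

vd = [134, 77, 128, 222, 175, 171, 132, 244, 226, 179, 153, 127, 119, 58, 242, 126]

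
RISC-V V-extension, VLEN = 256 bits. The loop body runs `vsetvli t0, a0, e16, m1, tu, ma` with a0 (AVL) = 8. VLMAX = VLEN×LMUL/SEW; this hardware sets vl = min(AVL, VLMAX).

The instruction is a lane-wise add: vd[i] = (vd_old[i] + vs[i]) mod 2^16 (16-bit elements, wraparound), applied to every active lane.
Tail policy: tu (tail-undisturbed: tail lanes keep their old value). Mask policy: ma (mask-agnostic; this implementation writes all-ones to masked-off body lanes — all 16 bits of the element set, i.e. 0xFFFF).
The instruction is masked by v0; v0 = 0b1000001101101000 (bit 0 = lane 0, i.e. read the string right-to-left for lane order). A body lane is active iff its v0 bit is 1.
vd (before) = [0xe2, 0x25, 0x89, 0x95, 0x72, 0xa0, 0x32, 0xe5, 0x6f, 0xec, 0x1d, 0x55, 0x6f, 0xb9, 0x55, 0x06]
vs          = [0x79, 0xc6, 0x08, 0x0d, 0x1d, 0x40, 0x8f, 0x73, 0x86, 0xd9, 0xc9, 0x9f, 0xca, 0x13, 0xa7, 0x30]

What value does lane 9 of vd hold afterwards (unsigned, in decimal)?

VLMAX = (256 × 1) / 16 = 16 lanes
vl ← min(8, 16) = 8
vd[0] mask-off/ones -> 0xffff
vd[1] mask-off/ones -> 0xffff
vd[2] mask-off/ones -> 0xffff
vd[3] add(0x95,0x0d) -> 0xa2
vd[4] mask-off/ones -> 0xffff
vd[5] add(0xa0,0x40) -> 0xe0
vd[6] add(0x32,0x8f) -> 0xc1
vd[7] mask-off/ones -> 0xffff
vd[8] tail/keep -> 0x6f
vd[9] tail/keep -> 0xec
vd[10] tail/keep -> 0x1d
vd[11] tail/keep -> 0x55
vd[12] tail/keep -> 0x6f
vd[13] tail/keep -> 0xb9
vd[14] tail/keep -> 0x55
vd[15] tail/keep -> 0x06

vd[9] = 236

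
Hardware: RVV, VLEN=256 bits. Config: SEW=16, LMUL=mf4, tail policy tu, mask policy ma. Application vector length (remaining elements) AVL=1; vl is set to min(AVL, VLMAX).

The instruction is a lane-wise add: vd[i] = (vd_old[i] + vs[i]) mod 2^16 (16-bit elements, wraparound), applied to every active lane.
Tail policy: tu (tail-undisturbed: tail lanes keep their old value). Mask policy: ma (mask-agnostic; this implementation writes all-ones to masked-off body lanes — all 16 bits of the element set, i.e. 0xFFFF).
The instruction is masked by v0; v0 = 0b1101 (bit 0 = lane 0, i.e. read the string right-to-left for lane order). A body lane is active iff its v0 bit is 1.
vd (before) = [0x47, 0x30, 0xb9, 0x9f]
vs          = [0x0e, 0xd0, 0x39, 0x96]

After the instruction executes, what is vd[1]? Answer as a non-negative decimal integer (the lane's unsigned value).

vd[1] = 48

lanes per group: 256·1/4/16 = 4
AVL=1 ≤ VLMAX=4, so vl = 1
  i=0: add(0x47,0x0e) → 85
  i=1: tail/keep → 48
  i=2: tail/keep → 185
  i=3: tail/keep → 159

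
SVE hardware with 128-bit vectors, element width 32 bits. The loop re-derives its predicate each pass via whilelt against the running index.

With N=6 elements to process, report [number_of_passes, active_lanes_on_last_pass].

register lanes = 128/32 = 4
N=6: ⌈6/4⌉ = 2 iters; last vl = 6 − 1×4 = 2

[iterations, last_vl] = [2, 2]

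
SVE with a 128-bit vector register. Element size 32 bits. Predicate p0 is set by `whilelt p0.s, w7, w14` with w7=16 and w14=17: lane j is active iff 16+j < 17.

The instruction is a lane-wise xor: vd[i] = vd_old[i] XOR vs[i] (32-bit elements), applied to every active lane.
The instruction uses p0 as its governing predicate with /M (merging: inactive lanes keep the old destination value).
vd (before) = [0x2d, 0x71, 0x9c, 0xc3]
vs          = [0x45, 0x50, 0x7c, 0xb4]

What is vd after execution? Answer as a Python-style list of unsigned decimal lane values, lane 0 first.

128-bit reg / 32-bit elem → 4 lanes
whilelt: lane j active iff 16+j < 17 → j < 1 → 1 active
[0] xor(0x2d,0x45) = 0x68
[1] tail/keep = 0x71
[2] tail/keep = 0x9c
[3] tail/keep = 0xc3

vd = [104, 113, 156, 195]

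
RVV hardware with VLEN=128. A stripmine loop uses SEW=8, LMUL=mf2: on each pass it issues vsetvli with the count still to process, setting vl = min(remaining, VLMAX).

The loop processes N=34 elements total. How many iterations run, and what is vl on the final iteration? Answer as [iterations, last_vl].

[iterations, last_vl] = [5, 2]

lanes per group: 128·1/2/8 = 8
N=34: ⌈34/8⌉ = 5 iters; last vl = 34 − 4×8 = 2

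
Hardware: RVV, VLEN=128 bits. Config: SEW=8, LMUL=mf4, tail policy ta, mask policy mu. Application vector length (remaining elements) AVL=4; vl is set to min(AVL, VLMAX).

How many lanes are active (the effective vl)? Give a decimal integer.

vl = 4

VLMAX = (128 × 1/4) / 8 = 4 lanes
vl = min(AVL, VLMAX) = min(4, 4) = 4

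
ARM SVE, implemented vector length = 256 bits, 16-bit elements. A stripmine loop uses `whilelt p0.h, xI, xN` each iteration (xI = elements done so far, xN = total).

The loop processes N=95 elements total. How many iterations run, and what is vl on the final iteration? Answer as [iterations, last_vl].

256-bit reg / 16-bit elem → 16 lanes
95 elements at 16/iter → 6 passes, remainder 15 on the last

[iterations, last_vl] = [6, 15]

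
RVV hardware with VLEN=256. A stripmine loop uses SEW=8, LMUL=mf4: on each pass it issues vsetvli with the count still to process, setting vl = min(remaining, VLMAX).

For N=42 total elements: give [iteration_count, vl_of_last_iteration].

lanes per group: 256·1/4/8 = 8
iterations = ceil(42/8) = 6; final-pass vl = 2

[iterations, last_vl] = [6, 2]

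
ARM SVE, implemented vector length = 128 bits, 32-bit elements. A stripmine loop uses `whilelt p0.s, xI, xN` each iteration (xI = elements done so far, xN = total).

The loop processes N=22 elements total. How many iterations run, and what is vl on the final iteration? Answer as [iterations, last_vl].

[iterations, last_vl] = [6, 2]

lane count: 128 div 32 = 4
22 elements at 4/iter → 6 passes, remainder 2 on the last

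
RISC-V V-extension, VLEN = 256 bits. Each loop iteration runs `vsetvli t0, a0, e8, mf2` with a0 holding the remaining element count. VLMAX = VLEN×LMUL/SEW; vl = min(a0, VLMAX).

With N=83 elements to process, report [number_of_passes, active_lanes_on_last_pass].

[iterations, last_vl] = [6, 3]

VLMAX = (256 × 1/2) / 8 = 16 lanes
N=83: ⌈83/16⌉ = 6 iters; last vl = 83 − 5×16 = 3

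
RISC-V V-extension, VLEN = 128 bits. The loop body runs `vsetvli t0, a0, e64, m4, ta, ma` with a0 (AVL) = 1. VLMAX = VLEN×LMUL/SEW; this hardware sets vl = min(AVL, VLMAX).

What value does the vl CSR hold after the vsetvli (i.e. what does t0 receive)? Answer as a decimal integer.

vl = 1

lanes per group: 128·4/64 = 8
vl = min(AVL, VLMAX) = min(1, 8) = 1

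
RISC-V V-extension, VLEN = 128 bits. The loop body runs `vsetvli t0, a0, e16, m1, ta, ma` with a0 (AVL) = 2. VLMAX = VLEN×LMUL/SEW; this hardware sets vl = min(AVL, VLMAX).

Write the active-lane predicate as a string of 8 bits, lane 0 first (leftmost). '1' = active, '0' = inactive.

predicate = 11000000

VLMAX = VLEN×LMUL/SEW = 128×1/16 = 8
vl = min(AVL, VLMAX) = min(2, 8) = 2
bits (lane 0 leftmost): 11000000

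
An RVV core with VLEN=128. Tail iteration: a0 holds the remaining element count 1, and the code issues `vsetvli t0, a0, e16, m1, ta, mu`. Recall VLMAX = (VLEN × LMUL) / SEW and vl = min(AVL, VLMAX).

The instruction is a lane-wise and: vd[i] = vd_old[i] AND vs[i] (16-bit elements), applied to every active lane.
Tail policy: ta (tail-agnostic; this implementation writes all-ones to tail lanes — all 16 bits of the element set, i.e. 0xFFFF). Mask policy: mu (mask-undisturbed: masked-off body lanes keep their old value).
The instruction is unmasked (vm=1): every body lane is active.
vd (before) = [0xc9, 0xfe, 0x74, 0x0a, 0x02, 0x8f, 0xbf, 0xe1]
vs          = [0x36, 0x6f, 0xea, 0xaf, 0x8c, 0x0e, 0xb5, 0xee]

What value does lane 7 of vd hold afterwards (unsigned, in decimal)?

vd[7] = 65535

lanes per group: 128·1/16 = 8
vl = min(AVL, VLMAX) = min(1, 8) = 1
  i=0: and(0xc9,0x36) → 0
  i=1: tail/ones → 65535
  i=2: tail/ones → 65535
  i=3: tail/ones → 65535
  i=4: tail/ones → 65535
  i=5: tail/ones → 65535
  i=6: tail/ones → 65535
  i=7: tail/ones → 65535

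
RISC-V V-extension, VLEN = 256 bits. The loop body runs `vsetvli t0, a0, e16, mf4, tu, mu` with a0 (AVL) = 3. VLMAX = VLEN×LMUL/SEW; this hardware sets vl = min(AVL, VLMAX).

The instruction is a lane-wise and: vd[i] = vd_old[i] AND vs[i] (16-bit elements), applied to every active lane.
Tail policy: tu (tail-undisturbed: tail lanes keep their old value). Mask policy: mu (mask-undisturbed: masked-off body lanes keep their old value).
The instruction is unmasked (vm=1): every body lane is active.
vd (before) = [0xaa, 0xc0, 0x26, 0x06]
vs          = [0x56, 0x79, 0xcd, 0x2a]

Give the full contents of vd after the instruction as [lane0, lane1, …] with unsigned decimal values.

vd = [2, 64, 4, 6]

VLMAX = (256 × 1/4) / 16 = 4 lanes
vl = min(AVL, VLMAX) = min(3, 4) = 3
[0] and(0xaa,0x56) = 0x02
[1] and(0xc0,0x79) = 0x40
[2] and(0x26,0xcd) = 0x04
[3] tail/keep = 0x06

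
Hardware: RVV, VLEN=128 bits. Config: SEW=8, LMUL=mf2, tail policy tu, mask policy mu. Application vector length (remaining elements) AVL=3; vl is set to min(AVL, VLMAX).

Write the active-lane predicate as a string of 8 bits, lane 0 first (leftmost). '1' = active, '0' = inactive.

predicate = 11100000

VLMAX = VLEN×LMUL/SEW = 128×1/2/8 = 8
AVL=3 ≤ VLMAX=8, so vl = 3
bits (lane 0 leftmost): 11100000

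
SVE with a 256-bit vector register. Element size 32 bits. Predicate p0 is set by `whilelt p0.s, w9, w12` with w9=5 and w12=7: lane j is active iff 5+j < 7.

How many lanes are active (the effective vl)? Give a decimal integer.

register lanes = 256/32 = 8
p0[j] = (5+j < 7); true for j=0..1 → 2 lanes set

vl = 2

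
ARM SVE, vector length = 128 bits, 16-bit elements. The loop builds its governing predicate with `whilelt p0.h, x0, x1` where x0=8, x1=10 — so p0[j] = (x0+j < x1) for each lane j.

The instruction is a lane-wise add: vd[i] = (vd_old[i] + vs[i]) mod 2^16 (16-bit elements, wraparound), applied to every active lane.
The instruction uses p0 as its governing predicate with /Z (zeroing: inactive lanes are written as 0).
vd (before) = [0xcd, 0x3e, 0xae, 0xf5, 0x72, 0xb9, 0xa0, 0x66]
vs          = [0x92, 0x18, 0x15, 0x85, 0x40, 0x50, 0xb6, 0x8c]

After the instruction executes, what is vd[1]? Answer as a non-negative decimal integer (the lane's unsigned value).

vd[1] = 86

register lanes = 128/16 = 8
p0[j] = (8+j < 10); true for j=0..1 → 2 lanes set
vd[0] add(0xcd,0x92) -> 0x15f
vd[1] add(0x3e,0x18) -> 0x56
vd[2] tail/zero -> 0x00
vd[3] tail/zero -> 0x00
vd[4] tail/zero -> 0x00
vd[5] tail/zero -> 0x00
vd[6] tail/zero -> 0x00
vd[7] tail/zero -> 0x00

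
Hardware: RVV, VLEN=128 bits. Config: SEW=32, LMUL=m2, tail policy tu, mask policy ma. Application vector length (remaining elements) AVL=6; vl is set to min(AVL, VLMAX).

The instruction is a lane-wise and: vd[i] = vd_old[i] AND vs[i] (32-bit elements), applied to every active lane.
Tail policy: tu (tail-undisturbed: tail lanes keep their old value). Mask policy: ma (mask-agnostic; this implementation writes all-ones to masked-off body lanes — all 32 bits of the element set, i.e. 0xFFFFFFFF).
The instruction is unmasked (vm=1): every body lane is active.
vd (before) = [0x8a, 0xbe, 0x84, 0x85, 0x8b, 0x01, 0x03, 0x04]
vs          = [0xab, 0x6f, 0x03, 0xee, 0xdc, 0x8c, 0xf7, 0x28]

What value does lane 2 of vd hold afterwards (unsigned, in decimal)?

vd[2] = 0

VLMAX = (128 × 2) / 32 = 8 lanes
vl ← min(6, 8) = 6
vd[0] and(0x8a,0xab) -> 0x8a
vd[1] and(0xbe,0x6f) -> 0x2e
vd[2] and(0x84,0x03) -> 0x00
vd[3] and(0x85,0xee) -> 0x84
vd[4] and(0x8b,0xdc) -> 0x88
vd[5] and(0x01,0x8c) -> 0x00
vd[6] tail/keep -> 0x03
vd[7] tail/keep -> 0x04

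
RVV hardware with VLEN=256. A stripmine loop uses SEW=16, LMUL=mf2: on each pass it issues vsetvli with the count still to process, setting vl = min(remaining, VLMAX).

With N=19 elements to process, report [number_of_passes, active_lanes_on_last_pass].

VLMAX = (256 × 1/2) / 16 = 8 lanes
N=19: ⌈19/8⌉ = 3 iters; last vl = 19 − 2×8 = 3

[iterations, last_vl] = [3, 3]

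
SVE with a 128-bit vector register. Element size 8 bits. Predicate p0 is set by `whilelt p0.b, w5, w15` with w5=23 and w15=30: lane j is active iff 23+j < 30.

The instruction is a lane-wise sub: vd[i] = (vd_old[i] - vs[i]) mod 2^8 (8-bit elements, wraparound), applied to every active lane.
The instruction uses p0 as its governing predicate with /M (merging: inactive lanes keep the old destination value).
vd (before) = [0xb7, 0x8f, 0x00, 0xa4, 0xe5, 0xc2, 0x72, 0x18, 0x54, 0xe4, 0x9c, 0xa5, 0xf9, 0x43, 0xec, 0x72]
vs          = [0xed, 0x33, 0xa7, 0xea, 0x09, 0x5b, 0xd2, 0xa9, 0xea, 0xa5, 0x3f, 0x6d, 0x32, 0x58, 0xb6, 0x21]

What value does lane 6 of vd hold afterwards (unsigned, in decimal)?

register lanes = 128/8 = 16
active while 23+j < 30, i.e. j ∈ [0,7) capped at 16 ⇒ 7
lane  0: sub(0xb7,0xed) ⇒ 0xca
lane  1: sub(0x8f,0x33) ⇒ 0x5c
lane  2: sub(0x00,0xa7) ⇒ 0x59
lane  3: sub(0xa4,0xea) ⇒ 0xba
lane  4: sub(0xe5,0x09) ⇒ 0xdc
lane  5: sub(0xc2,0x5b) ⇒ 0x67
lane  6: sub(0x72,0xd2) ⇒ 0xa0
lane  7: tail/keep ⇒ 0x18
lane  8: tail/keep ⇒ 0x54
lane  9: tail/keep ⇒ 0xe4
lane 10: tail/keep ⇒ 0x9c
lane 11: tail/keep ⇒ 0xa5
lane 12: tail/keep ⇒ 0xf9
lane 13: tail/keep ⇒ 0x43
lane 14: tail/keep ⇒ 0xec
lane 15: tail/keep ⇒ 0x72

vd[6] = 160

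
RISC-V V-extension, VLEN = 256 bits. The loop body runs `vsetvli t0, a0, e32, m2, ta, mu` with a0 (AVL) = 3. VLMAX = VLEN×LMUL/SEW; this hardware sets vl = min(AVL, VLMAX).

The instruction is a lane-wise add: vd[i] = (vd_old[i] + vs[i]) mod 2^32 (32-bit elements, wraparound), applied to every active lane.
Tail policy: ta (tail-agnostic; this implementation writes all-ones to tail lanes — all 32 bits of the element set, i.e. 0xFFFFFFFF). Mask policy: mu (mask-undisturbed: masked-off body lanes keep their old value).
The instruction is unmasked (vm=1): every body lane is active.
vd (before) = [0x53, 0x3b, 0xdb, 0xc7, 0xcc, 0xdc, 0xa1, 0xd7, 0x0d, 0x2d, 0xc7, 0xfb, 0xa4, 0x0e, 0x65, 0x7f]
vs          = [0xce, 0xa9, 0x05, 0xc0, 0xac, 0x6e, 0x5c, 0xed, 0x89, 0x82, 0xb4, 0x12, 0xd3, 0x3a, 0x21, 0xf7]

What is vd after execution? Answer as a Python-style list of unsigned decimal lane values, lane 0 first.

vd = [289, 228, 224, 4294967295, 4294967295, 4294967295, 4294967295, 4294967295, 4294967295, 4294967295, 4294967295, 4294967295, 4294967295, 4294967295, 4294967295, 4294967295]

lanes per group: 256·2/32 = 16
vl ← min(3, 16) = 3
lane  0: add(0x53,0xce) ⇒ 0x121
lane  1: add(0x3b,0xa9) ⇒ 0xe4
lane  2: add(0xdb,0x05) ⇒ 0xe0
lane  3: tail/ones ⇒ 0xffffffff
lane  4: tail/ones ⇒ 0xffffffff
lane  5: tail/ones ⇒ 0xffffffff
lane  6: tail/ones ⇒ 0xffffffff
lane  7: tail/ones ⇒ 0xffffffff
lane  8: tail/ones ⇒ 0xffffffff
lane  9: tail/ones ⇒ 0xffffffff
lane 10: tail/ones ⇒ 0xffffffff
lane 11: tail/ones ⇒ 0xffffffff
lane 12: tail/ones ⇒ 0xffffffff
lane 13: tail/ones ⇒ 0xffffffff
lane 14: tail/ones ⇒ 0xffffffff
lane 15: tail/ones ⇒ 0xffffffff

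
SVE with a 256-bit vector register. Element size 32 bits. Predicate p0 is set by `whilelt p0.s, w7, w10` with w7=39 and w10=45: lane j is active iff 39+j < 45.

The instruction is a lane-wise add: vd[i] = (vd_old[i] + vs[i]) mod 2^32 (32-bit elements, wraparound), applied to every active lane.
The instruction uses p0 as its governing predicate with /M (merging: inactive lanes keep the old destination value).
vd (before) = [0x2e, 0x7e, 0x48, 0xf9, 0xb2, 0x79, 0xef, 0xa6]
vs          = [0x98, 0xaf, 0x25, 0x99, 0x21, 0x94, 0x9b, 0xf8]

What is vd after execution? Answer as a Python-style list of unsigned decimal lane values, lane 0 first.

vd = [198, 301, 109, 402, 211, 269, 239, 166]

lane count: 256 div 32 = 8
whilelt: lane j active iff 39+j < 45 → j < 6 → 6 active
lane  0: add(0x2e,0x98) ⇒ 0xc6
lane  1: add(0x7e,0xaf) ⇒ 0x12d
lane  2: add(0x48,0x25) ⇒ 0x6d
lane  3: add(0xf9,0x99) ⇒ 0x192
lane  4: add(0xb2,0x21) ⇒ 0xd3
lane  5: add(0x79,0x94) ⇒ 0x10d
lane  6: tail/keep ⇒ 0xef
lane  7: tail/keep ⇒ 0xa6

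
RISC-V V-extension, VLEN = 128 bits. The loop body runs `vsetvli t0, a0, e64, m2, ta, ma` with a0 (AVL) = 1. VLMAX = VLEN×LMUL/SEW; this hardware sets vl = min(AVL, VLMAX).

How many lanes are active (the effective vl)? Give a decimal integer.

vl = 1

VLMAX = (128 × 2) / 64 = 4 lanes
AVL=1 ≤ VLMAX=4, so vl = 1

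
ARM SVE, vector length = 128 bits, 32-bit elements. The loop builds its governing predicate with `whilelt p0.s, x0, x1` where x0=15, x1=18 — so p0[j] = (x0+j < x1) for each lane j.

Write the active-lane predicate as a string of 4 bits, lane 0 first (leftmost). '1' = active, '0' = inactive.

128-bit reg / 32-bit elem → 4 lanes
active while 15+j < 18, i.e. j ∈ [0,3) capped at 4 ⇒ 3
bits (lane 0 leftmost): 1110

predicate = 1110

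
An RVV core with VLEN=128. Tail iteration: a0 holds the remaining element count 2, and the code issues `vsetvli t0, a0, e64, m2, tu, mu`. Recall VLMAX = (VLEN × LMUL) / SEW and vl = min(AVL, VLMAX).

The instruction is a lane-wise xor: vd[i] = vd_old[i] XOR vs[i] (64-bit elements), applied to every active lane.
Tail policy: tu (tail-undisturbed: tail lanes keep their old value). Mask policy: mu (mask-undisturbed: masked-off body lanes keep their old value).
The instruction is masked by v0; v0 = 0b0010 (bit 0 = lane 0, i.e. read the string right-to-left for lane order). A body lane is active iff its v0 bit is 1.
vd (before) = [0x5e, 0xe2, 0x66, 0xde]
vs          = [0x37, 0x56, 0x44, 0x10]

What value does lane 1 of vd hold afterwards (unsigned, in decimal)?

vd[1] = 180

VLMAX = (128 × 2) / 64 = 4 lanes
vl ← min(2, 4) = 2
vd[0] mask-off/keep -> 0x5e
vd[1] xor(0xe2,0x56) -> 0xb4
vd[2] tail/keep -> 0x66
vd[3] tail/keep -> 0xde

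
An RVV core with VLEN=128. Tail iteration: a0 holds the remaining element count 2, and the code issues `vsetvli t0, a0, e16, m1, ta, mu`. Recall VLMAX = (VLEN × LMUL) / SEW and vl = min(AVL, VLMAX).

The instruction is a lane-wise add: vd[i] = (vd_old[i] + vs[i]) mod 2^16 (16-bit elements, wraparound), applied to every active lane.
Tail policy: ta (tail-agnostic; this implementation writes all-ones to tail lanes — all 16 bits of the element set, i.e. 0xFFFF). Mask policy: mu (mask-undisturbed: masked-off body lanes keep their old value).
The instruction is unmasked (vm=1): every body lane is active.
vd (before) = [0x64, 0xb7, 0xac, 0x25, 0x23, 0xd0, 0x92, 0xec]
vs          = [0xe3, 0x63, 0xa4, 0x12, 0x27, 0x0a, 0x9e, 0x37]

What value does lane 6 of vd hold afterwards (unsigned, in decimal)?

lanes per group: 128·1/16 = 8
vl = min(AVL, VLMAX) = min(2, 8) = 2
vd[0] add(0x64,0xe3) -> 0x147
vd[1] add(0xb7,0x63) -> 0x11a
vd[2] tail/ones -> 0xffff
vd[3] tail/ones -> 0xffff
vd[4] tail/ones -> 0xffff
vd[5] tail/ones -> 0xffff
vd[6] tail/ones -> 0xffff
vd[7] tail/ones -> 0xffff

vd[6] = 65535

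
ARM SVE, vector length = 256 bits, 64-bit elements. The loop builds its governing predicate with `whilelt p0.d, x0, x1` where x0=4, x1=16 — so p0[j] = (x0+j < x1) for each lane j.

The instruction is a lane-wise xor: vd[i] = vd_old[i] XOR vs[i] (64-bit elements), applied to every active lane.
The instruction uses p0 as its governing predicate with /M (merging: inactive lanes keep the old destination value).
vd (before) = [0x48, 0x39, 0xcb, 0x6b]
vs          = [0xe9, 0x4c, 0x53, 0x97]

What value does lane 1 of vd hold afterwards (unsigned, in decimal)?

lane count: 256 div 64 = 4
active while 4+j < 16, i.e. j ∈ [0,12) capped at 4 ⇒ 4
lane  0: xor(0x48,0xe9) ⇒ 0xa1
lane  1: xor(0x39,0x4c) ⇒ 0x75
lane  2: xor(0xcb,0x53) ⇒ 0x98
lane  3: xor(0x6b,0x97) ⇒ 0xfc

vd[1] = 117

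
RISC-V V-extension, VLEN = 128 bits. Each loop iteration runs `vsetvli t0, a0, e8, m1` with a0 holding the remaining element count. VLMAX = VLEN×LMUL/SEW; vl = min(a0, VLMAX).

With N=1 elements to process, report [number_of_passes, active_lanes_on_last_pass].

[iterations, last_vl] = [1, 1]

VLMAX = VLEN×LMUL/SEW = 128×1/8 = 16
N=1: ⌈1/16⌉ = 1 iters; last vl = 1 − 0×16 = 1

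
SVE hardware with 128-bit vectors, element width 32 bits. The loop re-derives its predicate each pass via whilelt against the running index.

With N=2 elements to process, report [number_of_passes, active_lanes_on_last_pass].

[iterations, last_vl] = [1, 2]

register lanes = 128/32 = 4
2 elements at 4/iter → 1 passes, remainder 2 on the last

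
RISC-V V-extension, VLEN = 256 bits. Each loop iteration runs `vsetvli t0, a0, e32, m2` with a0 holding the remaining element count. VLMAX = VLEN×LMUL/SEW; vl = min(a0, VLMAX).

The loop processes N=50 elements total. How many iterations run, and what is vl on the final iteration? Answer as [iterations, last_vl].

lanes per group: 256·2/32 = 16
50 elements at 16/iter → 4 passes, remainder 2 on the last

[iterations, last_vl] = [4, 2]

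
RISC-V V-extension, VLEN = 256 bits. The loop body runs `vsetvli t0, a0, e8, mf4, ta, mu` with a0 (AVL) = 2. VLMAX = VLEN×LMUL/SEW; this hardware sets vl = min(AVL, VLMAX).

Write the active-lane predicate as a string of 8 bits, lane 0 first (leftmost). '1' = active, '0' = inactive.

predicate = 11000000

VLMAX = (256 × 1/4) / 8 = 8 lanes
AVL=2 ≤ VLMAX=8, so vl = 2
bits (lane 0 leftmost): 11000000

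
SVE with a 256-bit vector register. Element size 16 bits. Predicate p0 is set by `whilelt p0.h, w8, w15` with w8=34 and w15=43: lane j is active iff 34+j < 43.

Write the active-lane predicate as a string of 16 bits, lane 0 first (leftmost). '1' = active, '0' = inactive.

256-bit reg / 16-bit elem → 16 lanes
p0[j] = (34+j < 43); true for j=0..8 → 9 lanes set
bits (lane 0 leftmost): 1111111110000000

predicate = 1111111110000000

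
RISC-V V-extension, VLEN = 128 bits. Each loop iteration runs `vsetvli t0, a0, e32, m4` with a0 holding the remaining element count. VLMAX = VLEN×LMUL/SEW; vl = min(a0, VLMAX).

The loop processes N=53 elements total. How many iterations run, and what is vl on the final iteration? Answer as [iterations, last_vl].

[iterations, last_vl] = [4, 5]

lanes per group: 128·4/32 = 16
53 elements at 16/iter → 4 passes, remainder 5 on the last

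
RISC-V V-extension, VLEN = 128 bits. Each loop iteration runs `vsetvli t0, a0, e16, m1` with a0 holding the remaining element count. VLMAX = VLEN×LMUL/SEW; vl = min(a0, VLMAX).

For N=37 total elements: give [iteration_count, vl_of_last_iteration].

VLMAX = VLEN×LMUL/SEW = 128×1/16 = 8
N=37: ⌈37/8⌉ = 5 iters; last vl = 37 − 4×8 = 5

[iterations, last_vl] = [5, 5]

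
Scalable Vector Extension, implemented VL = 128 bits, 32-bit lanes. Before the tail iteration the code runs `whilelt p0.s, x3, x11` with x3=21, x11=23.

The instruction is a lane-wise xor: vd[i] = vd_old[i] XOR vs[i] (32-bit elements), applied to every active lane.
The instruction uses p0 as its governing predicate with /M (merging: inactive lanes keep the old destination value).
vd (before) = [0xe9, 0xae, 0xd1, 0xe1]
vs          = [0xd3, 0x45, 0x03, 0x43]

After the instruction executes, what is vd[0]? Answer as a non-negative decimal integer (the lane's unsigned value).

vd[0] = 58

128-bit reg / 32-bit elem → 4 lanes
p0[j] = (21+j < 23); true for j=0..1 → 2 lanes set
  i=0: xor(0xe9,0xd3) → 58
  i=1: xor(0xae,0x45) → 235
  i=2: tail/keep → 209
  i=3: tail/keep → 225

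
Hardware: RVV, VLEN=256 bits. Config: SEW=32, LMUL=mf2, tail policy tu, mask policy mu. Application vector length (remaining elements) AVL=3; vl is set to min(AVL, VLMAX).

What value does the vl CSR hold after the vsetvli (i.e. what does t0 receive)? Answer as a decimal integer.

lanes per group: 256·1/2/32 = 4
vl = min(AVL, VLMAX) = min(3, 4) = 3

vl = 3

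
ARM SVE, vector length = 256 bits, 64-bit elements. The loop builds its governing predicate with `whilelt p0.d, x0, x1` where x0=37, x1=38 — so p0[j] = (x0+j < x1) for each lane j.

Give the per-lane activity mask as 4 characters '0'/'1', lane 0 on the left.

predicate = 1000

lane count: 256 div 64 = 4
p0[j] = (37+j < 38); true for j=0..0 → 1 lanes set
bits (lane 0 leftmost): 1000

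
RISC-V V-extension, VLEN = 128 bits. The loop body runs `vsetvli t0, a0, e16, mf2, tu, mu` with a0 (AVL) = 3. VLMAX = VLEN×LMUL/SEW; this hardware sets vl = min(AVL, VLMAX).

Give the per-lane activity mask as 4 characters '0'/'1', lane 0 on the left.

VLMAX = (128 × 1/2) / 16 = 4 lanes
vl ← min(3, 4) = 3
bits (lane 0 leftmost): 1110

predicate = 1110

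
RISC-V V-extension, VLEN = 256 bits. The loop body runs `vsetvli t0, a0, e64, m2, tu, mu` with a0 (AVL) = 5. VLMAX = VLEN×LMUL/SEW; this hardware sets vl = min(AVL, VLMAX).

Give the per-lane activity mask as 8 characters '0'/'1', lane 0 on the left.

VLMAX = VLEN×LMUL/SEW = 256×2/64 = 8
vl ← min(5, 8) = 5
bits (lane 0 leftmost): 11111000

predicate = 11111000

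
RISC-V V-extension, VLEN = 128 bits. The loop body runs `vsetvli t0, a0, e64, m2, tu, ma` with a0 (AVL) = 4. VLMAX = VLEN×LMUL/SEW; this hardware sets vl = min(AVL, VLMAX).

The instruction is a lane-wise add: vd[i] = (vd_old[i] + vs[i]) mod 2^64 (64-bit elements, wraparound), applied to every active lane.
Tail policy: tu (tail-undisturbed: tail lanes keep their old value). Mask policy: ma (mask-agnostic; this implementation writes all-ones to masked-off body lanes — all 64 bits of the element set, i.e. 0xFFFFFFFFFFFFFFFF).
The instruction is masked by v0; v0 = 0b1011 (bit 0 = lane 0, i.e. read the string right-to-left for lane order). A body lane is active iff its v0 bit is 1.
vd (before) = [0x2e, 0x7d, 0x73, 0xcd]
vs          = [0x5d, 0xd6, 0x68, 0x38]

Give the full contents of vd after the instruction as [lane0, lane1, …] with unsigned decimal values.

lanes per group: 128·2/64 = 4
AVL=4 ≤ VLMAX=4, so vl = 4
lane  0: add(0x2e,0x5d) ⇒ 0x8b
lane  1: add(0x7d,0xd6) ⇒ 0x153
lane  2: mask-off/ones ⇒ 0xffffffffffffffff
lane  3: add(0xcd,0x38) ⇒ 0x105

vd = [139, 339, 18446744073709551615, 261]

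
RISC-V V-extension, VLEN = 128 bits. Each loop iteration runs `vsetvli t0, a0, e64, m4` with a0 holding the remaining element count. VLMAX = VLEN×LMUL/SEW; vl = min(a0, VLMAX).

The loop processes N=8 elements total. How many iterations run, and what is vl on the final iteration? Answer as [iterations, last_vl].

[iterations, last_vl] = [1, 8]

lanes per group: 128·4/64 = 8
8 elements at 8/iter → 1 passes, remainder 8 on the last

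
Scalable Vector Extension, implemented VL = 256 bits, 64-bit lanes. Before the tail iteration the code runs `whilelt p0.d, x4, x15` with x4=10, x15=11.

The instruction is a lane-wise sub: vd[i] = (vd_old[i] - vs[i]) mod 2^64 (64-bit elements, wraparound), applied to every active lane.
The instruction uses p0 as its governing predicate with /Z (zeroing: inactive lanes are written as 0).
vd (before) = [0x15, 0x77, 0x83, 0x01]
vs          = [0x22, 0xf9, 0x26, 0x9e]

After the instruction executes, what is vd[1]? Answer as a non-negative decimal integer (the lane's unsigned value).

lane count: 256 div 64 = 4
active while 10+j < 11, i.e. j ∈ [0,1) capped at 4 ⇒ 1
lane  0: sub(0x15,0x22) ⇒ 0xfffffffffffffff3
lane  1: tail/zero ⇒ 0x00
lane  2: tail/zero ⇒ 0x00
lane  3: tail/zero ⇒ 0x00

vd[1] = 0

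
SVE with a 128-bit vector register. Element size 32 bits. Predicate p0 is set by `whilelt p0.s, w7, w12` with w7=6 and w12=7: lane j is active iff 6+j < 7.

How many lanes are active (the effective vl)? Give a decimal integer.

register lanes = 128/32 = 4
whilelt: lane j active iff 6+j < 7 → j < 1 → 1 active

vl = 1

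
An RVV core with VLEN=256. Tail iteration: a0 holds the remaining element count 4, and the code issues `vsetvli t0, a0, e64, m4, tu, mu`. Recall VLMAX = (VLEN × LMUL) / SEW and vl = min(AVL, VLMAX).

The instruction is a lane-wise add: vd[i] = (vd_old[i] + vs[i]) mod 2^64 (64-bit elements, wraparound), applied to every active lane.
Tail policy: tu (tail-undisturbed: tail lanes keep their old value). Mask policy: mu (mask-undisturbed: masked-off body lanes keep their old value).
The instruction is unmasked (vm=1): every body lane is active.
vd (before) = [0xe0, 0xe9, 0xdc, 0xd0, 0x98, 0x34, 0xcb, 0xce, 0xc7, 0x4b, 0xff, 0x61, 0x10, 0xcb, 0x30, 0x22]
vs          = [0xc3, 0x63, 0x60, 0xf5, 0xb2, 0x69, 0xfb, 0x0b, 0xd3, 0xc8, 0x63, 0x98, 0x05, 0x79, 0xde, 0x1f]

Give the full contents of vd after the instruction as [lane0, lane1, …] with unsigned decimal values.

vd = [419, 332, 316, 453, 152, 52, 203, 206, 199, 75, 255, 97, 16, 203, 48, 34]

lanes per group: 256·4/64 = 16
vl = min(AVL, VLMAX) = min(4, 16) = 4
[0] add(0xe0,0xc3) = 0x1a3
[1] add(0xe9,0x63) = 0x14c
[2] add(0xdc,0x60) = 0x13c
[3] add(0xd0,0xf5) = 0x1c5
[4] tail/keep = 0x98
[5] tail/keep = 0x34
[6] tail/keep = 0xcb
[7] tail/keep = 0xce
[8] tail/keep = 0xc7
[9] tail/keep = 0x4b
[10] tail/keep = 0xff
[11] tail/keep = 0x61
[12] tail/keep = 0x10
[13] tail/keep = 0xcb
[14] tail/keep = 0x30
[15] tail/keep = 0x22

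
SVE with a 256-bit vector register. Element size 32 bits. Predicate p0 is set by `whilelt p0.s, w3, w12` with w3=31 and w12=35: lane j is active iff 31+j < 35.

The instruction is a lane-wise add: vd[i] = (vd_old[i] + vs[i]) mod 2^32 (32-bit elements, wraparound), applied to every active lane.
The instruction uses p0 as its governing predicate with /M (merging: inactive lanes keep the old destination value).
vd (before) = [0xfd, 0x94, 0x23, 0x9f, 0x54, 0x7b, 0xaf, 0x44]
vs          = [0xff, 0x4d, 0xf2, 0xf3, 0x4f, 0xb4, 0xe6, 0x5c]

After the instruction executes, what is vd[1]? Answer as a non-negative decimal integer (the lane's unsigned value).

256-bit reg / 32-bit elem → 8 lanes
whilelt: lane j active iff 31+j < 35 → j < 4 → 4 active
vd[0] add(0xfd,0xff) -> 0x1fc
vd[1] add(0x94,0x4d) -> 0xe1
vd[2] add(0x23,0xf2) -> 0x115
vd[3] add(0x9f,0xf3) -> 0x192
vd[4] tail/keep -> 0x54
vd[5] tail/keep -> 0x7b
vd[6] tail/keep -> 0xaf
vd[7] tail/keep -> 0x44

vd[1] = 225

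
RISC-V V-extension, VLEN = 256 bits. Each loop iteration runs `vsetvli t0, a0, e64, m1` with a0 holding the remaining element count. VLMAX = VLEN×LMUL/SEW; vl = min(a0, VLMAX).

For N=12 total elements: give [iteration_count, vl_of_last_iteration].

[iterations, last_vl] = [3, 4]

VLMAX = (256 × 1) / 64 = 4 lanes
12 elements at 4/iter → 3 passes, remainder 4 on the last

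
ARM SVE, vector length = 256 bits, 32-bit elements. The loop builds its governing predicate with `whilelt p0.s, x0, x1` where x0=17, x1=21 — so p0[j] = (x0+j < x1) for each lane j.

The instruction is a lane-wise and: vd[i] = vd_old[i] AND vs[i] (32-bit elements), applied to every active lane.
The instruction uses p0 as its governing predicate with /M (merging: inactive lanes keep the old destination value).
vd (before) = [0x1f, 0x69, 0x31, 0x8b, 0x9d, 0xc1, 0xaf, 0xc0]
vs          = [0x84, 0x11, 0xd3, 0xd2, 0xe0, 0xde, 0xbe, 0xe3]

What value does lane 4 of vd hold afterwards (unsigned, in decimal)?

vd[4] = 157

register lanes = 256/32 = 8
p0[j] = (17+j < 21); true for j=0..3 → 4 lanes set
vd[0] and(0x1f,0x84) -> 0x04
vd[1] and(0x69,0x11) -> 0x01
vd[2] and(0x31,0xd3) -> 0x11
vd[3] and(0x8b,0xd2) -> 0x82
vd[4] tail/keep -> 0x9d
vd[5] tail/keep -> 0xc1
vd[6] tail/keep -> 0xaf
vd[7] tail/keep -> 0xc0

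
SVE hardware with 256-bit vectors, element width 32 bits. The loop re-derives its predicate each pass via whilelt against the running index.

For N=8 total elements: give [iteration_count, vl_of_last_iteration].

[iterations, last_vl] = [1, 8]

lane count: 256 div 32 = 8
N=8: ⌈8/8⌉ = 1 iters; last vl = 8 − 0×8 = 8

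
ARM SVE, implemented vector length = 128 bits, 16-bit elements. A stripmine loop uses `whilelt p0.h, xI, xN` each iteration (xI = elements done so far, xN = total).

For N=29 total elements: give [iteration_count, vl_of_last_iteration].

register lanes = 128/16 = 8
29 elements at 8/iter → 4 passes, remainder 5 on the last

[iterations, last_vl] = [4, 5]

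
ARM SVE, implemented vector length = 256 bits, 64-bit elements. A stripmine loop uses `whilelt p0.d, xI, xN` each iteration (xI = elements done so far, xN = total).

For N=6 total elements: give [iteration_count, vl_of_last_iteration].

[iterations, last_vl] = [2, 2]

lane count: 256 div 64 = 4
N=6: ⌈6/4⌉ = 2 iters; last vl = 6 − 1×4 = 2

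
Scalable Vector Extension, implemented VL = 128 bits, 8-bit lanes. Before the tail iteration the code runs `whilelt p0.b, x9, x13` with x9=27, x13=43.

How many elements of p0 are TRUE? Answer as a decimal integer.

vl = 16

lane count: 128 div 8 = 16
whilelt: lane j active iff 27+j < 43 → j < 16 → 16 active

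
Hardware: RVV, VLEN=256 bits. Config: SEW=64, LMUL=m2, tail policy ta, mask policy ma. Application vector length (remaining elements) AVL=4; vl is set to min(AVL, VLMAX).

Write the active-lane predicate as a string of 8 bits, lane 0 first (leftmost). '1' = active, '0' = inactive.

lanes per group: 256·2/64 = 8
vl ← min(4, 8) = 4
bits (lane 0 leftmost): 11110000

predicate = 11110000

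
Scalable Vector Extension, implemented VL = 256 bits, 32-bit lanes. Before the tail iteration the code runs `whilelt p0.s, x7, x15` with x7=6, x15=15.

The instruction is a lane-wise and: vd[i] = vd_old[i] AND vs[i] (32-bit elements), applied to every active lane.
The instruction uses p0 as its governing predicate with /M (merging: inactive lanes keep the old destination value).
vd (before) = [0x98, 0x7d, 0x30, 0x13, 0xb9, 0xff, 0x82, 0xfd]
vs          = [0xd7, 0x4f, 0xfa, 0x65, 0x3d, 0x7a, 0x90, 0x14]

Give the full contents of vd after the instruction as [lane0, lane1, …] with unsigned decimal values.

lane count: 256 div 32 = 8
active while 6+j < 15, i.e. j ∈ [0,9) capped at 8 ⇒ 8
lane  0: and(0x98,0xd7) ⇒ 0x90
lane  1: and(0x7d,0x4f) ⇒ 0x4d
lane  2: and(0x30,0xfa) ⇒ 0x30
lane  3: and(0x13,0x65) ⇒ 0x01
lane  4: and(0xb9,0x3d) ⇒ 0x39
lane  5: and(0xff,0x7a) ⇒ 0x7a
lane  6: and(0x82,0x90) ⇒ 0x80
lane  7: and(0xfd,0x14) ⇒ 0x14

vd = [144, 77, 48, 1, 57, 122, 128, 20]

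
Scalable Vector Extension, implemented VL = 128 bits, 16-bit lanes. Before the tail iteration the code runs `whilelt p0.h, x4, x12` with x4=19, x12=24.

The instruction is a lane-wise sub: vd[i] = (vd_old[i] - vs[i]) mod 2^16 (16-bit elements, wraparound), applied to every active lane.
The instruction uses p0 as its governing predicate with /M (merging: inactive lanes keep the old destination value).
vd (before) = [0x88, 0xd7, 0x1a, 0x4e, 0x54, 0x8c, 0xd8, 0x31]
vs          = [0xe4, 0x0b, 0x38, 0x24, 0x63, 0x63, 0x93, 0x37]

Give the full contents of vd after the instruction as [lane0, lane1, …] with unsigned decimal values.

vd = [65444, 204, 65506, 42, 65521, 140, 216, 49]

lane count: 128 div 16 = 8
active while 19+j < 24, i.e. j ∈ [0,5) capped at 8 ⇒ 5
vd[0] sub(0x88,0xe4) -> 0xffa4
vd[1] sub(0xd7,0x0b) -> 0xcc
vd[2] sub(0x1a,0x38) -> 0xffe2
vd[3] sub(0x4e,0x24) -> 0x2a
vd[4] sub(0x54,0x63) -> 0xfff1
vd[5] tail/keep -> 0x8c
vd[6] tail/keep -> 0xd8
vd[7] tail/keep -> 0x31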